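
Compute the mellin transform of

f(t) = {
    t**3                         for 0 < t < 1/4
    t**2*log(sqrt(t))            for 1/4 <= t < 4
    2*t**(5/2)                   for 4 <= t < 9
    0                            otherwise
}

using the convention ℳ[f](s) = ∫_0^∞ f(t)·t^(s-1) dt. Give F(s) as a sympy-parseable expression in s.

2**(-2*s - 4)*(-64*2**(4*s + 8)*(s + 2)**2*(2*s + 6) + 8*2**(4*s + 8)*(s + 2)*(2*s + 5)*(2*s + 6)*log(2) - 4*2**(4*s + 8)*(2*s + 5)*(2*s + 6) + 96*6**(2*s + 4)*(s + 2)**2*(2*s + 6) + 4*(s + 2)**2*(2*s + 5) + 8*(s + 2)*(2*s + 5)*(2*s + 6)*log(2) + (2*s + 6)*(8*s + 20))/(8*(s + 2)**2*(2*s + 5)*(2*s + 6))
  Re(s) > -3

undo the shared t-power: t on [0, 1/4); log(sqrt(t)) on [1/4, 4); 2*sqrt(t) on [4, 9)
remove the power substitution first: t**2 on [0, 1/2); log(t) on [1/2, 2); 2*t on [2, 3)
decompose at 1/4, 4; ℳ[f](s) sums the 3 pieces' integrals
over [0, 1/4), the kernel integral of t**3 enters the sum
[1/4, 4) adds the kernel integral of t**2*log(sqrt(t))
∫ 2*t**(5/2)·t^(s-1) over [4, 9)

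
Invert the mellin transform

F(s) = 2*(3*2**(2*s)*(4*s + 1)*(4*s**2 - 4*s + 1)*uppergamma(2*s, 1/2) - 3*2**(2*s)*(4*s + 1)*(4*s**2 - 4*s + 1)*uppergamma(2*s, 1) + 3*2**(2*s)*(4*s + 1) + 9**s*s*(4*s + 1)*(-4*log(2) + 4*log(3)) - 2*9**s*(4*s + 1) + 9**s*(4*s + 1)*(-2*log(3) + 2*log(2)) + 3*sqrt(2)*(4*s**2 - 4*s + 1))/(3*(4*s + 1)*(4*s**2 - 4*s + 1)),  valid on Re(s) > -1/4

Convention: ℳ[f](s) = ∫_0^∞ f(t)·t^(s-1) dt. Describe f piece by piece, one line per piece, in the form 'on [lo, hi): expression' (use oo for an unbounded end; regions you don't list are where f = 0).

on [0, 1): sqrt(2)*t**(1/4)/2
on [1, 4): exp(-sqrt(t)/2)
on [4, 9): 2*log(sqrt(t)/2)/sqrt(t)

undo the power substitution: sqrt(2)*sqrt(t)/2 on [0, 1); exp(-t/2) on [1, 2); 2*log(t/2)/t on [2, 3)
strip the common scale on t: sqrt(t) on [0, 1/2); exp(-t) on [1/2, 1); log(t)/t on [1, 3/2)
f breaks at 1, 4 into 3 integrals to sum
on [0, 1) integrate f = sqrt(2)*t**(1/4)/2 against the kernel
∫ over [1, 4) of exp(-sqrt(t)/2)·t^(s-1) joins the sum
segment [4, 9) carries 2*log(sqrt(t)/2)/sqrt(t); integrate it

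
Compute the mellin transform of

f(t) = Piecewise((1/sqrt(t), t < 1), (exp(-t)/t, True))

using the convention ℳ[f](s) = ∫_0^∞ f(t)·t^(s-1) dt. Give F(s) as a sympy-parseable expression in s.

((2*s - 1)*uppergamma(s - 1, 1) + 2)/(2*s - 1)
  Re(s) > 1/2

back out the shared t-power: sqrt(t) on [0, 1); exp(-t) on [1, ∞)
integrate the 2 segments split at 1, then add the results
the [0, 1) slice contributes ∫ 1/sqrt(t)·t^(s-1) dt
∫ exp(-t)/t·t^(s-1) over [1, ∞)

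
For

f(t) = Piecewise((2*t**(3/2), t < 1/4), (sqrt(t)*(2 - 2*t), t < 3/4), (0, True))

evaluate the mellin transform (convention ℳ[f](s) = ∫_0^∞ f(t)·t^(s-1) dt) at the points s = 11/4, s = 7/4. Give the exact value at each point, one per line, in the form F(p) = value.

F(11/4) = 3*sqrt(2)*(-14 + 261*3**(1/4))/14144
F(7/4) = sqrt(2)*(-34 + 225*3**(1/4))/1872

back out the shared t-power: 2*t on [0, 1/4); 2 - 2*t on [1/4, 3/4)
the common scale on t comes off first: t on [0, 1/2); 2 - t on [1/2, 3/2)
split f at 1/4: ℳ[f](s) collects 2 kernel integrals
on [0, 1/4): add ∫ 2*t**(3/2)·t^(s-1) dt
segment 1/4 to 3/4 holds sqrt(t)*(2 - 2*t); add its integral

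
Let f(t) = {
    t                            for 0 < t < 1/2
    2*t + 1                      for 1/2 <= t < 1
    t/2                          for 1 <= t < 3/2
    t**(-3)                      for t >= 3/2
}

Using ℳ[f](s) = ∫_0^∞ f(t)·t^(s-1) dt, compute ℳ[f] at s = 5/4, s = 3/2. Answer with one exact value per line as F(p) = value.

F(5/4) = 2**(3/4)*(-322 + 475*3**(1/4) + 924*2**(1/4))/1260
F(3/2) = -13*sqrt(2)/60 + 403*sqrt(6)/1080 + 19/15

summing 4 kernel integrals split by 1/2, 1, 3/2 yields ℳ[f](s)
for t in [0, 1/2): the term is ∫ t·t^(s-1)
segment 1/2 to 1 holds (2*t + 1); add its integral
piece [1, 3/2): integrate t/2 against the kernel
∫ over [3/2, ∞) of t**(-3)·t^(s-1) joins the sum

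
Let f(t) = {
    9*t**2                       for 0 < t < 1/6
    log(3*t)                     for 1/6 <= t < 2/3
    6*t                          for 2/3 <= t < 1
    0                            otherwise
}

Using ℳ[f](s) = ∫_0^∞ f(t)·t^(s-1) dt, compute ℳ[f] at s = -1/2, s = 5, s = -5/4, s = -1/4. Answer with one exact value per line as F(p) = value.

undo the common scale on t: t**2 on [0, 1/2); log(t) on [1/2, 2); 2*t on [2, 3)
breakpoints 1/6, 2/3: one integral from each of the 3 segments
over [0, 1/6), the kernel integral of 9*t**2 enters the sum
[1/6, 2/3) adds the kernel integral of log(3*t)
the [2/3, 1) slice contributes ∫ 6*t·t^(s-1) dt

F(-1/2) = sqrt(6)*(-18*log(2) - 11 + 12*sqrt(6))/6
F(5) = 205*log(2)/7776 + 14810143/16329600
F(-5/4) = 6**(1/4)*(-100*6**(3/4) - log(2**(15*sqrt(2) + 120)) + 146 + 288*sqrt(2))/25
F(-1/4) = 6**(1/4)*(-224*sqrt(2) - log(2**(42*sqrt(2) + 84)) + 28*6**(3/4) + 339)/21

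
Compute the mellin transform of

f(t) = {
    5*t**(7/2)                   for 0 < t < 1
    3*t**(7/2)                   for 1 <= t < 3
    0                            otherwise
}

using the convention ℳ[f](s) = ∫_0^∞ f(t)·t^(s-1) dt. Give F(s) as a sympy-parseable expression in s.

2*(3**(s + 9/2) + 2)/(2*s + 7)
  Re(s) > -7/2

summing 2 kernel integrals split by 1 yields ℳ[f](s)
on [0, 1): add ∫ 5*t**(7/2)·t^(s-1) dt
on [1, 3) integrate f = 3*t**(7/2) against the kernel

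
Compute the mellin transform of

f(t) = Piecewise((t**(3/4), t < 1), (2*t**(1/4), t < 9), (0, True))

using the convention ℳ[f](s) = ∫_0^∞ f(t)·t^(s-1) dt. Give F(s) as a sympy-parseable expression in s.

strip the power substitution: t**(3/2) on [0, 1); 2*sqrt(t) on [1, 3)
breakpoints 1: one integral from each of the 2 segments
segment 0 to 1 holds t**(3/4); add its integral
segment [1, 9) carries 2*t**(1/4); integrate it

4*(2*3**(2*s + 1/2)*(4*s + 3) - 4*s - 5)/((4*s + 1)*(4*s + 3))
  Re(s) > -3/4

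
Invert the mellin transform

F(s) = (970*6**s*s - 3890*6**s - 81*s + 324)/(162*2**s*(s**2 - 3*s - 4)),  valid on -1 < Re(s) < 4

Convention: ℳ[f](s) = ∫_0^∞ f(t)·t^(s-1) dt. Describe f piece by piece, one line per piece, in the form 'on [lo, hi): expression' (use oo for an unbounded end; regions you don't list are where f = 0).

treat the 3 regions marked off by 1/2, 3 separately and sum
∫ t·t^(s-1) over [0, 1/2)
the [1/2, 3) slice contributes ∫ 2*t·t^(s-1) dt
∫ over [3, ∞) of t**(-4)·t^(s-1) joins the sum

on [0, 1/2): t
on [1/2, 3): 2*t
on [3, oo): t**(-4)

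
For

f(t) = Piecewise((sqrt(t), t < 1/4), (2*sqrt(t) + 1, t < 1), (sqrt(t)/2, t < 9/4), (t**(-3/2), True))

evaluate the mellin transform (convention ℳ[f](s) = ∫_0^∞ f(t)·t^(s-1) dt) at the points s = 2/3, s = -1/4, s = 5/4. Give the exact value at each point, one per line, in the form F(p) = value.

reversing the power substitution: t on [0, 1/2); 2*t + 1 on [1/2, 1); t/2 on [1, 3/2); …
along the cuts 1/4, 1, 9/4, ℳ[f](s) splits into 4 integrals
on [0, 1/4) integrate f = sqrt(t) against the kernel
segment [1/4, 1) carries (2*sqrt(t) + 1); integrate it
over [1, 9/4), the kernel integral of sqrt(t)/2 enters the sum
∫ t**(-3/2)·t^(s-1) over [9/4, ∞)

F(2/3) = 2**(2/3)*(-405 + 629*3**(1/3) + 1170*2**(1/3))/840
F(-1/4) = 2 + 599*sqrt(6)/567 + 2*sqrt(2)
F(5/4) = -19*sqrt(2)/140 + 58/35 + 305*sqrt(6)/168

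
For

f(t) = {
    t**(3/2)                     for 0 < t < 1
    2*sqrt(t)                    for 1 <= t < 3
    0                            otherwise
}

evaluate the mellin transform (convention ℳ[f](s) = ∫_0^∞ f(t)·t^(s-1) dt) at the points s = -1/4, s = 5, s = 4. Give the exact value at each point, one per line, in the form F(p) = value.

integrate the 2 segments split at 1, then add the results
on [0, 1) integrate f = t**(3/2) against the kernel
on [1, 3): add ∫ 2*sqrt(t)·t^(s-1) dt

F(-1/4) = -36/5 + 8*3**(1/4)
F(5) = -30/143 + 972*sqrt(3)/11
F(4) = -26/99 + 36*sqrt(3)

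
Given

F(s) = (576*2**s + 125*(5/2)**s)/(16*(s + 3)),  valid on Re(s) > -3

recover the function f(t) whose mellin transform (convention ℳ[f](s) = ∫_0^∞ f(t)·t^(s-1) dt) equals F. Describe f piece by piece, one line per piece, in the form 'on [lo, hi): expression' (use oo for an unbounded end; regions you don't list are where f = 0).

on [0, 2): 5*t**3
on [2, 5/2): t**3/2

summing 2 kernel integrals split by 2 yields ℳ[f](s)
segment 0 to 2 holds 5*t**3; add its integral
∫ over [2, 5/2) of t**3/2·t^(s-1) joins the sum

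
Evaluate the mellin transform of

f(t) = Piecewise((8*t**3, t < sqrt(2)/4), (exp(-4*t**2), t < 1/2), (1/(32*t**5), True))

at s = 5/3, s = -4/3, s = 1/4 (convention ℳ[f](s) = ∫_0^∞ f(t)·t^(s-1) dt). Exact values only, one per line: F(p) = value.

F(5/3) = -2**(1/3)*uppergamma(5/6, 1)/8 + 3/224 + 2**(1/3)*uppergamma(5/6, 1/2)/8 + 3*2**(1/3)/40
F(-4/3) = -2**(1/3)*uppergamma(-2/3, 1) + 6*2**(1/3)/19 + 2**(1/3)*uppergamma(-2/3, 1/2) + 3*sqrt(2)/5
F(1/4) = -2**(3/4)*uppergamma(1/8, 1)/4 + 2**(1/8)/13 + 2*2**(3/4)/19 + 2**(3/4)*uppergamma(1/8, 1/2)/4

peel off the common scale on t: t**3 on [0, sqrt(2)/2); exp(-t**2) on [sqrt(2)/2, 1); t**(-5) on [1, ∞)
remove the power substitution first: t**(3/2) on [0, 1/2); exp(-t) on [1/2, 1); t**(-5/2) on [1, ∞)
along the cuts sqrt(2)/4, 1/2, ℳ[f](s) splits into 3 integrals
segment [0, sqrt(2)/4) carries 8*t**3; integrate it
on [sqrt(2)/4, 1/2) integrate f = exp(-4*t**2) against the kernel
on [1/2, ∞): add ∫ 1/(32*t**5)·t^(s-1) dt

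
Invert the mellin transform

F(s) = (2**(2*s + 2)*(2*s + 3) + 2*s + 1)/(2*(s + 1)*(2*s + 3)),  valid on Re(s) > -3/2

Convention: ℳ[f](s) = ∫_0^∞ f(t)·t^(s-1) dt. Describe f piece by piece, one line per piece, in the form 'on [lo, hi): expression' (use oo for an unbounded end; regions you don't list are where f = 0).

reversing the shared t-power: sqrt(t) on [0, 1); 1/2 on [1, 4)
strip the power substitution: t on [0, 1); 1/2 on [1, 2)
decompose at 1; ℳ[f](s) sums the 2 pieces' integrals
on [0, 1): add ∫ t**(3/2)·t^(s-1) dt
∫ over [1, 4) of t/2·t^(s-1) joins the sum

on [0, 1): t**(3/2)
on [1, 4): t/2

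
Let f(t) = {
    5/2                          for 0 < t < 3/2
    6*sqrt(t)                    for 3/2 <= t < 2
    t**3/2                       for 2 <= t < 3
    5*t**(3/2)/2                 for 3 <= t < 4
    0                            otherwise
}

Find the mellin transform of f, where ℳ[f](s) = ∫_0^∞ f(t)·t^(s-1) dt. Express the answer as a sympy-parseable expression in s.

(2**s*s*(80*2**(2*s)*(s + 3)*(2*s + 1) - 8*2**s*(2*s + 1)*(2*s + 3) - 12*2**(1/2 - s)*3**(s + 1/2)*(s + 3)*(2*s + 3) + 24*2**(s + 1/2)*(s + 3)*(2*s + 3) + 27*3**s*(2*s + 1)*(2*s + 3) - 30*3**(s + 1/2)*(s + 3)*(2*s + 1)) + 5*3**s*(s + 3)*(2*s + 1)*(2*s + 3))/(2*2**s*s*(s + 3)*(2*s + 1)*(2*s + 3))
  Re(s) > 0

f breaks at 3/2, 2, 3 into 4 integrals to sum
over [0, 3/2), the kernel integral of 5/2 enters the sum
segment 3/2 to 2 holds 6*sqrt(t); add its integral
piece [2, 3): integrate t**3/2 against the kernel
segment 3 to 4 holds 5*t**(3/2)/2; add its integral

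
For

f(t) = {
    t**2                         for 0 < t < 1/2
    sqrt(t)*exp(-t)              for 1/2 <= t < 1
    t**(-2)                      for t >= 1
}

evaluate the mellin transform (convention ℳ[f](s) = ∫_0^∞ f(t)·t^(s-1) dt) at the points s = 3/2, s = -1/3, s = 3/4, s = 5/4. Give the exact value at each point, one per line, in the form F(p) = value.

undo the shared t-power: t**(3/2) on [0, 1/2); exp(-t) on [1/2, 1); t**(-5/2) on [1, ∞)
slice at 1/2, 1, transform all 3 pieces, and sum them
on [0, 1/2): add ∫ t**2·t^(s-1) dt
the [1/2, 1) slice contributes ∫ sqrt(t)*exp(-t)·t^(s-1) dt
on [1, ∞): add ∫ t**(-2)·t^(s-1) dt

F(3/2) = -2*exp(-1) + sqrt(2)/56 + 3*exp(-1/2)/2 + 2
F(-1/3) = -uppergamma(1/6, 1) + 3*2**(1/3)/20 + 3/7 + uppergamma(1/6, 1/2)
F(3/4) = -uppergamma(5/4, 1) + 2**(1/4)/22 + uppergamma(5/4, 1/2) + 4/5
F(5/4) = -uppergamma(7/4, 1) + 2**(3/4)/52 + uppergamma(7/4, 1/2) + 4/3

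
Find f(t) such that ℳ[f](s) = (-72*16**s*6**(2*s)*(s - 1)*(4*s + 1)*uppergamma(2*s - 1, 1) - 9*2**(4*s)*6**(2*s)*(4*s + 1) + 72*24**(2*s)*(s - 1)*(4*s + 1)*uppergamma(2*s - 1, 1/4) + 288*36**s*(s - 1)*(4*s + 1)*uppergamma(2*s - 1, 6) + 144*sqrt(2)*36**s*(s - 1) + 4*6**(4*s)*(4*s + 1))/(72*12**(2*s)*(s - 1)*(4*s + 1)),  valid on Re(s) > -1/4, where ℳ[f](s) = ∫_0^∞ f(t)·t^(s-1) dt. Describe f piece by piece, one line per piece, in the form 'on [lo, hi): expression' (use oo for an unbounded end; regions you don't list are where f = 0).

on [0, 1/4): t**(1/4)
on [1/4, 4): exp(-sqrt(t)/2)/sqrt(t)
on [4, 9): 1/(2*t)
on [9, oo): exp(-2*sqrt(t))/sqrt(t)

reversing the power substitution: sqrt(t) on [0, 1/2); exp(-t/2)/t on [1/2, 2); 1/(2*t**2) on [2, 3); …
strip the shared t-power: t**(3/2) on [0, 1/2); exp(-t/2) on [1/2, 2); 1/(2*t) on [2, 3); …
linearity at 1/4, 4, 9 turns ℳ[f](s) into 4 summed integrals
over [0, 1/4), the kernel integral of t**(1/4) enters the sum
over [1/4, 4), the kernel integral of exp(-sqrt(t)/2)/sqrt(t) enters the sum
for t in [4, 9): the term is ∫ 1/(2*t)·t^(s-1)
the [9, ∞) slice contributes ∫ exp(-2*sqrt(t))/sqrt(t)·t^(s-1) dt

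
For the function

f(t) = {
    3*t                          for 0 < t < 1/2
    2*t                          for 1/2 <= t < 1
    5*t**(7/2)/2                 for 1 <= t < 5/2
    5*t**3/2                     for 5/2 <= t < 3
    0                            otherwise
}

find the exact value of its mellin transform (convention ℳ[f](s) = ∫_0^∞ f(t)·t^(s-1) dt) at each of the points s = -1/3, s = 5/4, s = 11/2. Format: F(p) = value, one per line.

F(-1/3) = -375*2**(1/3)*5**(2/3)/128 + 3*2**(1/3)/4 + 42/19 + 1875*2**(5/6)*5**(1/6)/304 + 135*3**(2/3)/16
F(5/4) = -3125*2**(3/4)*5**(1/4)/272 + 2**(3/4)/18 + 62/171 + 3125*2**(1/4)*5**(3/4)/304 + 810*3**(1/4)/17
F(11/2) = -1953125*sqrt(10)/8704 + sqrt(2)/832 + 14106301/13312 + 32805*sqrt(3)/17

linearity at 1/2, 1, 5/2 turns ℳ[f](s) into 4 summed integrals
∫ 3*t·t^(s-1) over [0, 1/2)
on [1/2, 1): add ∫ 2*t·t^(s-1) dt
segment [1, 5/2) carries 5*t**(7/2)/2; integrate it
on [5/2, 3) integrate f = 5*t**3/2 against the kernel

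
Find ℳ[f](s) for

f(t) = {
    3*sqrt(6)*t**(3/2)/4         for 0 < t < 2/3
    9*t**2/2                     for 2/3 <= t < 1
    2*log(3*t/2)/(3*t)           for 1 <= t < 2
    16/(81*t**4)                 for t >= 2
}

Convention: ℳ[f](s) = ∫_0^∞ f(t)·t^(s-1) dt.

back out the common scale on t: t**(3/2) on [0, 1); 2*t**2 on [1, 3/2); log(t)/t on [3/2, 3); …
along the cuts 2/3, 1, 2, ℳ[f](s) splits into 4 integrals
piece [0, 2/3): integrate 3*sqrt(6)*t**(3/2)/4 against the kernel
over [2/3, 1), the kernel integral of 9*t**2/2 enters the sum
for t in [1, 2): the term is ∫ 2*log(3*t/2)/(3*t)·t^(s-1)
piece [2, ∞): integrate 16/(81*t**4) against the kernel

(324*2**s*(s - 4)*(s + 2)*(s**2 - 2*s + 1) - 324*2**s*(s - 4)*(2*s + 3)*(s**2 - 2*s + 1) - 108*3**s*s*(s - 4)*(s + 2)*(2*s + 3)*log(3) + 108*3**s*s*(s - 4)*(s + 2)*(2*s + 3)*log(2) - 108*3**s*(s - 4)*(s + 2)*(2*s + 3)*log(2) + 108*3**s*(s - 4)*(s + 2)*(2*s + 3) + 108*3**s*(s - 4)*(s + 2)*(2*s + 3)*log(3) + 729*3**s*(s - 4)*(2*s + 3)*(s**2 - 2*s + 1) + 54*6**s*s*(s - 4)*(s + 2)*(2*s + 3)*log(3) - 54*6**s*(s - 4)*(s + 2)*(2*s + 3)*log(3) - 54*6**s*(s - 4)*(s + 2)*(2*s + 3) - 2*6**s*(s + 2)*(2*s + 3)*(s**2 - 2*s + 1))/(162*3**s*(s - 4)*(s + 2)*(2*s + 3)*(s**2 - 2*s + 1))
  -3/2 < Re(s) < 4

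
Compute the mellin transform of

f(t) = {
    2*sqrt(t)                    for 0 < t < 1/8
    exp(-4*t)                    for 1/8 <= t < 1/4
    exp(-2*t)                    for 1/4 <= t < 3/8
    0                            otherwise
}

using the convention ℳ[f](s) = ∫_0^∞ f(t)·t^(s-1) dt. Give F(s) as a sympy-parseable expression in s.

(2**s*(2*s + 1)*uppergamma(s, 1/2) - 2**s*(2*s + 1)*uppergamma(s, 1) + 4**s*(2*s + 1)*uppergamma(s, 1/2) - 4**s*(2*s + 1)*uppergamma(s, 3/4) + sqrt(2))/(8**s*(2*s + 1))
  Re(s) > -1/2

strip the common scale on t: sqrt(2)*sqrt(t) on [0, 1/4); exp(-2*t) on [1/4, 1/2); exp(-t) on [1/2, 3/4)
undo the common scale on t: sqrt(t) on [0, 1/2); exp(-t) on [1/2, 1); exp(-t/2) on [1, 3/2)
the 3 pieces separated at 1/8, 1/4 each add one integral
segment [0, 1/8) carries 2*sqrt(t); integrate it
for t in [1/8, 1/4): the term is ∫ exp(-4*t)·t^(s-1)
on [1/4, 3/8) integrate f = exp(-2*t) against the kernel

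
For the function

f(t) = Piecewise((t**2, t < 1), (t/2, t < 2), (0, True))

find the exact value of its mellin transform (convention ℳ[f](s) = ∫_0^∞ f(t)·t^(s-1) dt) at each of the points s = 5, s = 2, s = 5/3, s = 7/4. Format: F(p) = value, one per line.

F(5) = 151/28
F(2) = 17/12
F(5/3) = 15/176 + 3*2**(2/3)/4
F(7/4) = 14/165 + 8*2**(3/4)/11

invert the shared t-power to get t on [0, 1); 1/2 on [1, 2)
the 2 pieces separated at 1 each add one integral
piece [0, 1): integrate t**2 against the kernel
segment [1, 2) carries t/2; integrate it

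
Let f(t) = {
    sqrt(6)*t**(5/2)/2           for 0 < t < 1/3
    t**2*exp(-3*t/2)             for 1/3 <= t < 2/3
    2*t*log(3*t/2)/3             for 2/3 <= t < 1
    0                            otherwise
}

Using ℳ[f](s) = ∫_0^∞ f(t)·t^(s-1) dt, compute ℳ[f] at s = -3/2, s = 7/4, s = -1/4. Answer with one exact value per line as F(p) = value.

reversing the shared t-power: sqrt(6)*sqrt(t)/2 on [0, 1/3); exp(-3*t/2) on [1/3, 2/3); 2*log(3*t/2)/(3*t) on [2/3, 1)
reversing the common scale on t: sqrt(t) on [0, 1/2); exp(-t) on [1/2, 1); log(t)/t on [1, 3/2)
along the cuts 1/3, 2/3, ℳ[f](s) splits into 3 integrals
piece [0, 1/3): integrate sqrt(6)*t**(5/2)/2 against the kernel
on [1/3, 2/3) integrate f = t**2*exp(-3*t/2) against the kernel
[2/3, 1) adds the kernel integral of 2*t*log(3*t/2)/3

F(-3/2) = -8/3 - 4*log(3)/3 - sqrt(6)*sqrt(pi)*erfc(1)/3 + sqrt(6)*sqrt(pi)*erfc(sqrt(2)/2)/3 + 4*log(2)/3 + 3*sqrt(6)/2
F(7/4) = -8*2**(3/4)*3**(1/4)*uppergamma(15/4, 1)/81 - 8*log(2)/33 - 32/363 + 2*sqrt(2)*3**(1/4)/1377 + 128*2**(3/4)*3**(1/4)/9801 + 8*log(3)/33 + 8*2**(3/4)*3**(1/4)*uppergamma(15/4, 1/2)/81
F(-1/4) = 2*3**(1/4)*(-16*3**(3/4) - 9*2**(3/4)*uppergamma(7/4, 1) + sqrt(2) + log(3**(12*3**(3/4))/2**(12*3**(3/4))) + 9*2**(3/4)*uppergamma(7/4, 1/2) + 16*2**(3/4))/81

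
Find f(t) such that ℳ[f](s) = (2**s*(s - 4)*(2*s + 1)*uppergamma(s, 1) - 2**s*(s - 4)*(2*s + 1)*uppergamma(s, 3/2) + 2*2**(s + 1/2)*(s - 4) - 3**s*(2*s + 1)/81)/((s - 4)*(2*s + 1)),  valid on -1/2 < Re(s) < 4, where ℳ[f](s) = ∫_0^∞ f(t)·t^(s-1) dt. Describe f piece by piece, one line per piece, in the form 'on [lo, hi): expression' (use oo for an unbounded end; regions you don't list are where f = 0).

summing 3 kernel integrals split by 2, 3 yields ℳ[f](s)
on [0, 2) integrate f = sqrt(t) against the kernel
for t in [2, 3): the term is ∫ exp(-t/2)·t^(s-1)
for t in [3, ∞): the term is ∫ t**(-4)·t^(s-1)

on [0, 2): sqrt(t)
on [2, 3): exp(-t/2)
on [3, oo): t**(-4)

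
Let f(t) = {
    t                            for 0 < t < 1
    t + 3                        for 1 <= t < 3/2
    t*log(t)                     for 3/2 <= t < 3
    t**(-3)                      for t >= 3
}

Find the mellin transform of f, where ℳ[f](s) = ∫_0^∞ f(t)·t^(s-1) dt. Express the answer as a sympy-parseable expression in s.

breakpoints 1, 3/2, 3: one integral from each of the 4 segments
the [0, 1) slice contributes ∫ t·t^(s-1) dt
segment [1, 3/2) carries (t + 3); integrate it
segment 3/2 to 3 holds t*log(t); add its integral
[3, ∞) adds the kernel integral of t**(-3)

(-162*2**s*s*(s - 3)*(s**2 + 2*s + 1) - 162*2**s*(s - 3)*(s**2 + 2*s + 1) - 81*3**s*s**2*(s - 3)*(s + 1)*log(3) + 81*3**s*s**2*(s - 3)*(s + 1)*log(2) - 81*3**s*s*(s - 3)*(s + 1)*log(3) + 81*3**s*s*(s - 3)*(s + 1)*log(2) + 81*3**s*s*(s - 3)*(s + 1) + 243*3**s*s*(s - 3)*(s**2 + 2*s + 1) + 162*3**s*(s - 3)*(s**2 + 2*s + 1) + 162*6**s*s**2*(s - 3)*(s + 1)*log(3) - 162*6**s*s*(s - 3)*(s + 1) + 162*6**s*s*(s - 3)*(s + 1)*log(3) - 2*6**s*s*(s + 1)*(s**2 + 2*s + 1))/(54*2**s*s*(s - 3)*(s + 1)*(s**2 + 2*s + 1))
  -1 < Re(s) < 3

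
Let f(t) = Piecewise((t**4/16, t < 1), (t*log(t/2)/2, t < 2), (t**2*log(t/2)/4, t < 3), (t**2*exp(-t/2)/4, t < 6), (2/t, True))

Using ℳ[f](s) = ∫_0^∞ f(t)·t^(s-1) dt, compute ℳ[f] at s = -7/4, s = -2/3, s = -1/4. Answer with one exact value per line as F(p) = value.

F(-7/4) = -4*3**(1/4) - 2**(1/4)*uppergamma(1/4, 3)/4 + 6**(1/4)/297 + 2**(1/4)*uppergamma(1/4, 3/2)/4 + log(2**(-3**(1/4) - 2/3)*3**(3**(1/4))) + 11/12 + 32*2**(1/4)/9
F(-2/3) = -135*2**(1/3)/32 - 27*3**(1/3)/64 - 9*3**(1/3)*log(2)/16 - 2**(1/3)*uppergamma(4/3, 3)/2 + 6**(1/3)/30 + 2**(1/3)*uppergamma(4/3, 3/2)/2 + 9*3**(1/3)*log(3)/16 + 3*log(2)/2 + 723/160
F(-1/4) = -320*2**(3/4)/441 - 3*3**(3/4)*log(2)/7 - 12*3**(3/4)/49 - 2**(3/4)*uppergamma(7/4, 3)/2 + 2*6**(3/4)/45 + 2**(3/4)*uppergamma(7/4, 3/2)/2 + 2*log(2)/3 + 163/180 + 3*3**(3/4)*log(3)/7

undo the common scale on t: t**4 on [0, 1/2); t*log(t) on [1/2, 1); t**2*log(t) on [1, 3/2); …
back out the shared t-power: t**2 on [0, 1/2); log(t)/t on [1/2, 1); log(t) on [1, 3/2); …
along the cuts 1, 2, 3, 6, ℳ[f](s) splits into 5 integrals
segment [0, 1) carries t**4/16; integrate it
segment [1, 2) carries t*log(t/2)/2; integrate it
piece [2, 3): integrate t**2*log(t/2)/4 against the kernel
for t in [3, 6): the term is ∫ t**2*exp(-t/2)/4·t^(s-1)
[6, ∞) adds the kernel integral of 2/t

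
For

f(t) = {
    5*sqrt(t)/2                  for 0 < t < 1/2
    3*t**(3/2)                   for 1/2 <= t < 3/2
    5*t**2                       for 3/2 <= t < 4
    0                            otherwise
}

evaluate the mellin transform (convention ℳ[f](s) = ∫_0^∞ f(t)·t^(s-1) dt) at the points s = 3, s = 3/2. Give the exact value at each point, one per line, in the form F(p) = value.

along the cuts 1/2, 3/2, ℳ[f](s) splits into 3 integrals
piece [0, 1/2): integrate 5*sqrt(t)/2 against the kernel
between 1/2 and 3/2 the integrand is 3*t**(3/2)·t^(s-1)
on [3/2, 4) integrate f = 5*t**2 against the kernel

F(3) = sqrt(2)/42 + 27*sqrt(6)/16 + 32525/32
F(3/2) = 20879/112 - 135*sqrt(6)/56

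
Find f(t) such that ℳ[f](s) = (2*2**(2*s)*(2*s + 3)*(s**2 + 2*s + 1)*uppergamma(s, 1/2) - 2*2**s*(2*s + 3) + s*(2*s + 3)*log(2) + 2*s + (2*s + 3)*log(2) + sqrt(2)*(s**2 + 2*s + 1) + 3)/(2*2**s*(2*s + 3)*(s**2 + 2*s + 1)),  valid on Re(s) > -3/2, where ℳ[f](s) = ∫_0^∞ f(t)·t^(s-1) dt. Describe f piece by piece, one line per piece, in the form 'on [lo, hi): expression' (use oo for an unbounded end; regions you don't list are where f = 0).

on [0, 1/2): t**(3/2)
on [1/2, 1): t*log(t)
on [1, oo): exp(-t/2)

treat the 3 regions marked off by 1/2, 1 separately and sum
segment [0, 1/2) carries t**(3/2); integrate it
segment [1/2, 1) carries t*log(t); integrate it
the [1, ∞) slice contributes ∫ exp(-t/2)·t^(s-1) dt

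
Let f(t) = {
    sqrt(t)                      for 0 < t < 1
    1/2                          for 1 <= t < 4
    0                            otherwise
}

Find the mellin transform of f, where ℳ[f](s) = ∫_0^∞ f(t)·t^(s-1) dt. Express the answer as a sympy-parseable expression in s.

peel off the power substitution: t on [0, 1); 1/2 on [1, 2)
cuts at 1: linearity sums the 2 kernel integrals
over [0, 1), the kernel integral of sqrt(t) enters the sum
[1, 4) adds the kernel integral of 1/2

(4**s*(2*s + 1)/2 + s - 1/2)/(s*(2*s + 1))
  Re(s) > -1/2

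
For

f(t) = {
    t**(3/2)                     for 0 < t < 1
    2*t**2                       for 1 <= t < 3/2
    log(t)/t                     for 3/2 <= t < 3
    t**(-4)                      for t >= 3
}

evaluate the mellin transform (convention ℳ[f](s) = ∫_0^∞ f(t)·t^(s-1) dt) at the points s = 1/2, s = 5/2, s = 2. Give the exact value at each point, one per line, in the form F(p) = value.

F(1/2) = -754*sqrt(3)/567 - 2*sqrt(3)*log(3)/3 - 2*sqrt(6)*log(2)/3 - 3/10 + 2*sqrt(6)*log(3)/3 + 67*sqrt(6)/30
F(5/2) = -34*sqrt(3)/27 - 7/36 + log(2**(sqrt(6)/2)*3**(-sqrt(6)/2 + 2*sqrt(3))) + 35*sqrt(6)/24
F(2) = 1759/2016 + 3*log(2)/2 + 3*log(3)/2

the 4 pieces separated at 1, 3/2, 3 each add one integral
[0, 1) adds the kernel integral of t**(3/2)
on [1, 3/2) integrate f = 2*t**2 against the kernel
∫ over [3/2, 3) of log(t)/t·t^(s-1) joins the sum
on [3, ∞) integrate f = t**(-4) against the kernel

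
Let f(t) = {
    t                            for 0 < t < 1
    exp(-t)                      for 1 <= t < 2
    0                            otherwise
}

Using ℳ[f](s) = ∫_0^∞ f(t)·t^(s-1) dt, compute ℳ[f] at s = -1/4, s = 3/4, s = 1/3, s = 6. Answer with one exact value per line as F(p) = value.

f breaks at 1 into 2 integrals to sum
[0, 1) adds the kernel integral of t
piece [1, 2): integrate exp(-t) against the kernel

F(-1/4) = -uppergamma(-1/4, 2) + uppergamma(-1/4, 1) + 4/3
F(3/4) = -uppergamma(3/4, 2) + uppergamma(3/4, 1) + 4/7
F(1/3) = -uppergamma(1/3, 2) + uppergamma(1/3, 1) + 3/4
F(6) = -872*exp(-2) + 1/7 + 326*exp(-1)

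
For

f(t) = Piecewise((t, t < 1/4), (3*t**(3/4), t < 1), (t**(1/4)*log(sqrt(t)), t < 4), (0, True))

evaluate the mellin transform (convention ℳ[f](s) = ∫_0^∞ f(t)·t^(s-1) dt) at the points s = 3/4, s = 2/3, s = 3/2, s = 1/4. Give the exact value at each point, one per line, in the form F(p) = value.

invert the power substitution to get t**2 on [0, 1/2); 3*t**(3/2) on [1/2, 1); sqrt(t)*log(t) on [1, 2)
invert the shared t-power to get t**(3/2) on [0, 1/2); 3*t on [1/2, 1); log(t) on [1, 2)
slice at 1/4, 1, transform all 3 pieces, and sum them
on [0, 1/4): add ∫ t·t^(s-1) dt
[1/4, 1) adds the kernel integral of 3*t**(3/4)
between 1 and 4 the integrand is t**(1/4)*log(sqrt(t))·t^(s-1)

F(3/4) = sqrt(2)/28 + 1/4 + 4*log(2)
F(2/3) = -144*2**(5/6)/121 - 9*2**(1/6)/34 + 3*2**(2/3)/80 + 24*2**(5/6)*log(2)/11 + 5580/2057
F(3/2) = sqrt(2)*(-31700 + 17747*sqrt(2) + 107520*log(2))/23520
F(1/4) = sqrt(2)/10 + 1/4 + 4*log(2)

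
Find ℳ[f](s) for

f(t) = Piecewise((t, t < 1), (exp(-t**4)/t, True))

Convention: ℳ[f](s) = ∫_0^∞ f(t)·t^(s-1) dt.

invert the shared t-power to get t**2 on [0, 1); exp(-t**4) on [1, ∞)
invert the power substitution to get t on [0, 1); exp(-t**2) on [1, ∞)
reversing the power substitution: sqrt(t) on [0, 1); exp(-t) on [1, ∞)
cuts at 1: linearity sums the 2 kernel integrals
∫ over [0, 1) of t·t^(s-1) joins the sum
for t in [1, ∞): the term is ∫ exp(-t**4)/t·t^(s-1)

((s + 1)*uppergamma(s/4 - 1/4, 1)/4 + 1)/(s + 1)
  Re(s) > -1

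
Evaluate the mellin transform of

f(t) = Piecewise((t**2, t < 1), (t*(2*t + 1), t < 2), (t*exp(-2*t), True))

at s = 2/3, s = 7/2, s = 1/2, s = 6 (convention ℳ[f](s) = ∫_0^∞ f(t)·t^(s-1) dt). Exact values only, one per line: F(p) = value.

F(2/3) = -39/40 + 2**(1/3)*uppergamma(5/3, 4)/4 + 21*2**(2/3)/5
F(7/2) = (sqrt(2)*(10395*sqrt(pi)*exp(4)*erfc(2) + 532620)/50688 + (-20480 + 770048*sqrt(2))*exp(4)/50688)*exp(-4)
F(1/2) = -16/15 + sqrt(2)*sqrt(pi)*erfc(2)/8 + sqrt(2)*exp(-4)/2 + 68*sqrt(2)/15
F(6) = 2185*exp(-4)/8 + 4593/56

invert the shared t-power to get t on [0, 1); 2*t + 1 on [1, 2); exp(-2*t) on [2, ∞)
cuts at 1, 2: linearity sums the 3 kernel integrals
segment 0 to 1 holds t**2; add its integral
the [1, 2) slice contributes ∫ t*(2*t + 1)·t^(s-1) dt
between 2 and ∞ the integrand is t*exp(-2*t)·t^(s-1)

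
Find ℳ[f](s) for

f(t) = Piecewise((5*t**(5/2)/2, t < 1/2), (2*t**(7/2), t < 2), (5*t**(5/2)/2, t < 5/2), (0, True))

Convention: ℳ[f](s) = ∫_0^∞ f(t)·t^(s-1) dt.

slice at 1/2, 2, transform all 3 pieces, and sum them
∫ over [0, 1/2) of 5*t**(5/2)/2·t^(s-1) joins the sum
over [1/2, 2), the kernel integral of 2*t**(7/2) enters the sum
segment 2 to 5/2 holds 5*t**(5/2)/2; add its integral

(192*sqrt(2)*2**(2*s)*s + 160*sqrt(2)*2**(2*s) + 250*sqrt(10)*5**s*s + 875*sqrt(10)*5**s + 6*sqrt(2)*s + 25*sqrt(2))/(8*2**s*(4*s**2 + 24*s + 35))
  Re(s) > -5/2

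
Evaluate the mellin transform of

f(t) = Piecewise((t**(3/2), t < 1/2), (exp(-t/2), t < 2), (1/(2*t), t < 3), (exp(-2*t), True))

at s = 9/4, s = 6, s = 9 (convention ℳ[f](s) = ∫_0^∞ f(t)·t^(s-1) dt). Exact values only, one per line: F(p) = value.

F(9/4) = -4*2**(1/4)*uppergamma(9/4, 1) - 47*2**(1/4)/60 + 2**(3/4)*uppergamma(9/4, 6)/8 + 6*3**(1/4)/5 + 4*2**(1/4)*uppergamma(9/4, 1/4)
F(6) = -20864*exp(-1) + sqrt(2)/1920 + 2697*exp(-6)/8 + 211/10 + 157781*exp(-1/4)/16
F(9) = -56115712*exp(-1) + sqrt(2)/21504 + 107667*exp(-6)/4 + 6305/16 + 3392923553*exp(-1/4)/128

f breaks at 1/2, 2, 3 into 4 integrals to sum
for t in [0, 1/2): the term is ∫ t**(3/2)·t^(s-1)
on [1/2, 2) integrate f = exp(-t/2) against the kernel
on [2, 3): add ∫ 1/(2*t)·t^(s-1) dt
∫ over [3, ∞) of exp(-2*t)·t^(s-1) joins the sum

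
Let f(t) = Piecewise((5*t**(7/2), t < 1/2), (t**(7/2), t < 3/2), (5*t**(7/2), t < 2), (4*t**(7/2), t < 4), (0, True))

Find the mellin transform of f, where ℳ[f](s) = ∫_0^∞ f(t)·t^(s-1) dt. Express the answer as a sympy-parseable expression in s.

split f at 1/2, 3/2, 2: ℳ[f](s) collects 4 kernel integrals
for t in [0, 1/2): the term is ∫ 5*t**(7/2)·t^(s-1)
on [1/2, 3/2) integrate f = t**(7/2) against the kernel
∫ 5*t**(7/2)·t^(s-1) over [3/2, 2)
on [2, 4) integrate f = 4*t**(7/2) against the kernel

2*(4*2**(-s - 7/2) + 2**(s + 7/2) - 4*(3/2)**(s + 7/2) + 4*4**(s + 7/2))/(2*s + 7)
  Re(s) > -7/2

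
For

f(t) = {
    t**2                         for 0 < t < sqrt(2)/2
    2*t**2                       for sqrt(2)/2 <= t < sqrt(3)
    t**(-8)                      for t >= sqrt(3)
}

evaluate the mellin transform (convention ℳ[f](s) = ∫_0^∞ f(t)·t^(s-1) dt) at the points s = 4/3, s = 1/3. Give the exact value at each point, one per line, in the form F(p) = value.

F(4/3) = 2**(1/3)*(-81 + 973*6**(2/3))/1080
F(1/3) = 2**(5/6)*(-1863 + 22370*6**(1/6))/17388

undo the power substitution: t on [0, 1/2); 2*t on [1/2, 3); t**(-4) on [3, ∞)
f breaks at sqrt(2)/2, sqrt(3) into 3 integrals to sum
piece [0, sqrt(2)/2): integrate t**2 against the kernel
[sqrt(2)/2, sqrt(3)) adds the kernel integral of 2*t**2
on [sqrt(3), ∞): add ∫ t**(-8)·t^(s-1) dt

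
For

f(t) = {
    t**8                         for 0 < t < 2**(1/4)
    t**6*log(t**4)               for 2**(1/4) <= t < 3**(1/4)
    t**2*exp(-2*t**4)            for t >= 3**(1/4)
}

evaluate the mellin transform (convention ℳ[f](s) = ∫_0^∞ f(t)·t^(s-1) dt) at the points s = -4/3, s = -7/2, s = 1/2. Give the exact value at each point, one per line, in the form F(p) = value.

reversing the power substitution: t**4 on [0, sqrt(2)); t**3*log(t**2) on [sqrt(2), sqrt(3)); t*exp(-2*t**2) on [sqrt(3), ∞)
the power substitution comes off first: t**2 on [0, 2); t**(3/2)*log(t) on [2, 3); sqrt(t)*exp(-2*t) on [3, ∞)
the shared t-power comes off first: t**(3/2) on [0, 2); t*log(t) on [2, 3); exp(-2*t) on [3, ∞)
f breaks at 2**(1/4), 3**(1/4) into 3 integrals to sum
segment 0 to 2**(1/4) holds t**8; add its integral
the [2**(1/4), 3**(1/4)) slice contributes ∫ t**6*log(t**4)·t^(s-1) dt
∫ over [3**(1/4), ∞) of t**2*exp(-2*t**4)·t^(s-1) joins the sum

F(-4/3) = -27*3**(1/6)/49 - 3*2**(1/6)*log(2)/7 + 2**(5/6)*uppergamma(1/6, 6)/8 + 18*2**(1/6)/49 + 3*2**(2/3)/10 + 9*3**(1/6)*log(3)/14
F(-7/2) = -16*3**(5/8)/25 - 2*2**(5/8)*log(2)/5 + 2**(3/8)*uppergamma(-3/8, 6)/4 + 4*2**(1/8)/9 + 2*3**(5/8)*log(3)/5 + 16*2**(5/8)/25
F(1/2) = -48*3**(5/8)/169 - 4*2**(5/8)*log(2)/13 + 2**(3/8)*uppergamma(5/8, 6)/8 + 32*2**(5/8)/169 + 8*2**(1/8)/17 + 6*3**(5/8)*log(3)/13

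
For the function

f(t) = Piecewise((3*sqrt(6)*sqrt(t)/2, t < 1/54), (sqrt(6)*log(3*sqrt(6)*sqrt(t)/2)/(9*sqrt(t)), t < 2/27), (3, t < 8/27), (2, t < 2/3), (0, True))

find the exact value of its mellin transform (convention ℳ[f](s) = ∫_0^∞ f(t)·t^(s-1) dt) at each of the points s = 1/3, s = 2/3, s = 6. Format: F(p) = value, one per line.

reversing the common scale on t: 3*sqrt(t) on [0, 1/36); log(3*sqrt(t))/(3*sqrt(t)) on [1/36, 1/9); 3 on [1/9, 4/9); …
back out the power substitution: 3*t on [0, 1/6); log(3*t)/(3*t) on [1/6, 1/3); 3 on [1/3, 2/3); …
undo the common scale on t: t on [0, 1/2); log(t)/t on [1/2, 1); 3 on [1, 2); …
integrate the 4 segments split at 1/54, 2/27, 8/27, then add the results
over [0, 1/54), the kernel integral of 3*sqrt(6)*sqrt(t)/2 enters the sum
segment [1/54, 2/27) carries sqrt(6)*log(3*sqrt(6)*sqrt(t)/2)/(9*sqrt(t)); integrate it
segment 2/27 to 8/27 holds 3; add its integral
piece [8/27, 2/3): integrate 2 against the kernel

F(1/3) = 2**(2/3)*(-45*2**(2/3) - 20*log(2) + 10*2**(1/3) + 10*6**(2/3) + 61)/10
F(2/3) = 2**(1/3)*(-105*2**(1/3) + 28*log(2) + 14*2**(2/3) + 42*6**(1/3) + 85)/42
F(6) = log(2)/68186006064 + 3437263911431/117007186405824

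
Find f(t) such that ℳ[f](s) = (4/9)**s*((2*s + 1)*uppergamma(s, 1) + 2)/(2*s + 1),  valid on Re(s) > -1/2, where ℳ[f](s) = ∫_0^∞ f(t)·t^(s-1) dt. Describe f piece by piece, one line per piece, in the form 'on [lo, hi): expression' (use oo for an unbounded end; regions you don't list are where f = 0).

the common scale on t comes off first: sqrt(6)*sqrt(t)/2 on [0, 2/3); exp(-3*t/2) on [2/3, ∞)
reversing the common scale on t: sqrt(3)*sqrt(t) on [0, 1/3); exp(-3*t) on [1/3, ∞)
remove the common scale on t first: sqrt(t) on [0, 1); exp(-t) on [1, ∞)
linearity at 4/9 turns ℳ[f](s) into 2 summed integrals
∫ 3*sqrt(t)/2·t^(s-1) over [0, 4/9)
∫ exp(-9*t/4)·t^(s-1) over [4/9, ∞)

on [0, 4/9): 3*sqrt(t)/2
on [4/9, oo): exp(-9*t/4)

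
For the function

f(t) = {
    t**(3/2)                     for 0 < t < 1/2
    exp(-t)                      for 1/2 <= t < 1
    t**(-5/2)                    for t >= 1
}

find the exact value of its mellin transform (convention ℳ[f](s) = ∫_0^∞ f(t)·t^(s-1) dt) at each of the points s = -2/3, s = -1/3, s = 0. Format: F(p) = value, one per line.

f breaks at 1/2, 1 into 3 integrals to sum
piece [0, 1/2): integrate t**(3/2) against the kernel
the [1/2, 1) slice contributes ∫ exp(-t)·t^(s-1) dt
segment 1 to ∞ holds t**(-5/2); add its integral

F(-2/3) = -uppergamma(-2/3, 1) + 6/19 + uppergamma(-2/3, 1/2) + 3*2**(1/6)/5
F(-1/3) = -uppergamma(-1/3, 1) + 6/17 + 3*2**(5/6)/14 + uppergamma(-1/3, 1/2)
F(0) = Ei(-1) + sqrt(2)/6 + 2/5 - Ei(-1/2)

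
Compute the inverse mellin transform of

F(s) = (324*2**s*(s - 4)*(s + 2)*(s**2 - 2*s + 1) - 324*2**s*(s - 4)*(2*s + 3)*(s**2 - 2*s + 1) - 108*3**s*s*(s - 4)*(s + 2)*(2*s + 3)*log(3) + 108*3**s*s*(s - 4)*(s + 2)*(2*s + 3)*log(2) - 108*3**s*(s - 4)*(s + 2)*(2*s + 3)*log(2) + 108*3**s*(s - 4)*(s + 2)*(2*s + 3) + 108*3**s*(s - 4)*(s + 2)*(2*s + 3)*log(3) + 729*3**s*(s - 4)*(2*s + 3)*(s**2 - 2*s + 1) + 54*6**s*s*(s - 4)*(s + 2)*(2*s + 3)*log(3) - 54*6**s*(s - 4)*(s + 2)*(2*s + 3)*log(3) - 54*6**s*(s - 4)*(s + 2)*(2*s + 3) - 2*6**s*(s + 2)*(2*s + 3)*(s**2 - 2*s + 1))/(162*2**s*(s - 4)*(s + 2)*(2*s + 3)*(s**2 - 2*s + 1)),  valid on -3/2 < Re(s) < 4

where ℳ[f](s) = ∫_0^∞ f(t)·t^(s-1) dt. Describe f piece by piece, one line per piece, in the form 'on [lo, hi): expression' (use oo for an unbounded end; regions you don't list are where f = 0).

on [0, 1): t**(3/2)
on [1, 3/2): 2*t**2
on [3/2, 3): log(t)/t
on [3, oo): t**(-4)

the 4 pieces separated at 1, 3/2, 3 each add one integral
∫ t**(3/2)·t^(s-1) over [0, 1)
∫ over [1, 3/2) of 2*t**2·t^(s-1) joins the sum
the [3/2, 3) slice contributes ∫ log(t)/t·t^(s-1) dt
segment 3 to ∞ holds t**(-4); add its integral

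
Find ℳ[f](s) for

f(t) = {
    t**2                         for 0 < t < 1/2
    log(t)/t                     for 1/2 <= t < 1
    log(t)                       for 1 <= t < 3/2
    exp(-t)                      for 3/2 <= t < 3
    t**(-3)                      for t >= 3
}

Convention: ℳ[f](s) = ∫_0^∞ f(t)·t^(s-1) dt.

split f at 1/2, 1, 3/2, 3: ℳ[f](s) collects 5 kernel integrals
segment 0 to 1/2 holds t**2; add its integral
segment [1/2, 1) carries log(t)/t; integrate it
∫ log(t)·t^(s-1) over [1, 3/2)
on [3/2, 3): add ∫ exp(-t)·t^(s-1) dt
segment 3 to ∞ holds t**(-3); add its integral

(108*2**s*s**2*(s - 3)*(s + 2)*(s**2 - 2*s + 1)*uppergamma(s, 3/2) - 108*2**s*s**2*(s - 3)*(s + 2)*(s**2 - 2*s + 1)*uppergamma(s, 3) - 108*2**s*s**2*(s - 3)*(s + 2) + 108*2**s*(s - 3)*(s + 2)*(s**2 - 2*s + 1) - 108*3**s*s*(s - 3)*(s + 2)*(s**2 - 2*s + 1)*log(2) + 108*3**s*s*(s - 3)*(s + 2)*(s**2 - 2*s + 1)*log(3) - 108*3**s*(s - 3)*(s + 2)*(s**2 - 2*s + 1) - 4*6**s*s**2*(s + 2)*(s**2 - 2*s + 1) + 216*s**3*(s - 3)*(s + 2)*log(2) - 216*s**2*(s - 3)*(s + 2)*log(2) + 216*s**2*(s - 3)*(s + 2) + 27*s**2*(s - 3)*(s**2 - 2*s + 1))/(108*2**s*s**2*(s - 3)*(s + 2)*(s**2 - 2*s + 1))
  -2 < Re(s) < 3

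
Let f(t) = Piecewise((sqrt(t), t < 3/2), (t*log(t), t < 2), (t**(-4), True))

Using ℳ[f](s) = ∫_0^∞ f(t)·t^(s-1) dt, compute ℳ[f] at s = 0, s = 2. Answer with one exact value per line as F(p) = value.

summing 3 kernel integrals split by 3/2, 2 yields ℳ[f](s)
segment 0 to 3/2 holds sqrt(t); add its integral
on [3/2, 2): add ∫ t*log(t)·t^(s-1) dt
between 2 and ∞ the integrand is t**(-4)·t^(s-1)

F(0) = -31/64 + log(8*sqrt(6)/9) + sqrt(6)
F(2) = -9*log(3)/8 - 7/18 + 9*sqrt(6)/20 + 91*log(2)/24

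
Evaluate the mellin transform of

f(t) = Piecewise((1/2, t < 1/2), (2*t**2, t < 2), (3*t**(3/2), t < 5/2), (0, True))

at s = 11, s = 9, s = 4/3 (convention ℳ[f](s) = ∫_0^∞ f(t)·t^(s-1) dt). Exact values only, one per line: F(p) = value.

F(11) = -24576*sqrt(2)/25 + 369098753/292864 + 29296875*sqrt(10)/4096
F(9) = -2048*sqrt(2)/7 + 18874369/50688 + 9765625*sqrt(10)/7168
F(4/3) = -72*2**(5/6)/17 + 9*2**(2/3)/160 + 24*2**(1/3)/5 + 225*2**(1/6)*5**(5/6)/68

treat the 3 regions marked off by 1/2, 2 separately and sum
segment 0 to 1/2 holds 1/2; add its integral
between 1/2 and 2 the integrand is 2*t**2·t^(s-1)
between 2 and 5/2 the integrand is 3*t**(3/2)·t^(s-1)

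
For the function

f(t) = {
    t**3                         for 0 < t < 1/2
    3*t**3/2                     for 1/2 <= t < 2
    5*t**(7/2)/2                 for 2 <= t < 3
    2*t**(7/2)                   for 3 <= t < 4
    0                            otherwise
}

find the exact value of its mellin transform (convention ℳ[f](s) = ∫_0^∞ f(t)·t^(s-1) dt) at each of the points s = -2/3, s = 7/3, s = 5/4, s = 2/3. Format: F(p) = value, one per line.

summing 4 kernel integrals split by 1/2, 2, 3 yields ℳ[f](s)
∫ t**3·t^(s-1) over [0, 1/2)
segment 1/2 to 2 holds 3*t**3/2; add its integral
segment [2, 3) carries 5*t**(7/2)/2; integrate it
the [3, 4) slice contributes ∫ 2*t**(7/2)·t^(s-1) dt

F(-2/3) = -60*2**(5/6)/17 + 18*2**(1/3)/7 + 27*3**(5/6)/17 + 42957*2**(2/3)/1904
F(7/3) = -96*2**(5/6)/7 + 9*2**(1/3) + 729*3**(5/6)/35 + 50331543*2**(2/3)/71680
F(5/4) = -43539*2**(3/4)/5168 + 96*2**(1/4)/17 + 162*3**(3/4)/19 + 4096*sqrt(2)/19
F(2/3) = -48*2**(1/6)/5 + 36*2**(2/3)/11 + 243*3**(1/6)/25 + 1081269*2**(1/3)/8800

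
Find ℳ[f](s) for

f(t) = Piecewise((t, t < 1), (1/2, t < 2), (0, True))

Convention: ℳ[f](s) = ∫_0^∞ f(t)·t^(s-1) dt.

treat the 2 regions marked off by 1 separately and sum
segment [0, 1) carries t; integrate it
on [1, 2): add ∫ 1/2·t^(s-1) dt

(2**s*(s + 1) + s - 1)/(2*s*(s + 1))
  Re(s) > -1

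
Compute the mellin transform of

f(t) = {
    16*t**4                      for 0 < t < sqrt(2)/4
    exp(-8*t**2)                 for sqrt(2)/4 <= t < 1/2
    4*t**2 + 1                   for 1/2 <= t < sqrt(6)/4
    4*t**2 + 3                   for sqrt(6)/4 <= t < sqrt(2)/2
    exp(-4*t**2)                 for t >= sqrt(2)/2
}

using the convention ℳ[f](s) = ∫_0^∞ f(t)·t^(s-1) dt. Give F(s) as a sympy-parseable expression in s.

reversing the common scale on t: t**4 on [0, sqrt(2)/2); exp(-2*t**2) on [sqrt(2)/2, 1); t**2 + 1 on [1, sqrt(6)/2); …
peel off the power substitution: t**2 on [0, 1/2); exp(-2*t) on [1/2, 1); t + 1 on [1, 3/2); …
integrate the 5 segments split at sqrt(2)/4, 1/2, sqrt(6)/4, sqrt(2)/2, then add the results
over [0, sqrt(2)/4), the kernel integral of 16*t**4 enters the sum
[sqrt(2)/4, 1/2) adds the kernel integral of exp(-8*t**2)
on [1/2, sqrt(6)/4): add ∫ (4*t**2 + 1)·t^(s-1) dt
between sqrt(6)/4 and sqrt(2)/2 the integrand is (4*t**2 + 3)·t^(s-1)
on [sqrt(2)/2, ∞): add ∫ exp(-4*t**2)·t^(s-1) dt

(sqrt(2)/4)**s*(2*2**(s/2)*s*(s + 2)*(s + 4)*uppergamma(s/2, 2) - 8*2**(s/2)*s*(s + 4) - 8*2**(s/2)*(s + 4) + 20*2**s*s*(s + 4) + 24*2**s*(s + 4) - 8*3**(s/2)*s*(s + 4) - 16*3**(s/2)*(s + 4) + 2*s*(s + 2)*(s + 4)*uppergamma(s/2, 1) - 2*s*(s + 2)*(s + 4)*uppergamma(s/2, 2) + s*(s + 2))/(4*s*(s + 2)*(s + 4))
  Re(s) > -4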